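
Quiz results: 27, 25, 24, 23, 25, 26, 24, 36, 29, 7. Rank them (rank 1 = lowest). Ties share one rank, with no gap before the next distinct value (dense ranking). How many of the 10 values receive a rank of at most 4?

Sorted (ascending): 7, 23, 24, 24, 25, 25, 26, 27, 29, 36
The 2 values of 24 share dense rank 3.
The 2 values of 25 share dense rank 4.
Remaining distinct values take the next consecutive integers.
Ranks ≤ 4: {1, 2, 3, 3, 4, 4} → 6 values.

6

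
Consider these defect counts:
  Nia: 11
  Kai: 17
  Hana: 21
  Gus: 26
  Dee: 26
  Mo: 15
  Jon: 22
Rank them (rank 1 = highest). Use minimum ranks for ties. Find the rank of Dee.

1

Sorted (descending): 26, 26, 22, 21, 17, 15, 11
The 2 values of 26 occupy positions 1–2 → each gets rank 1.
Dee has value 26 → rank 1.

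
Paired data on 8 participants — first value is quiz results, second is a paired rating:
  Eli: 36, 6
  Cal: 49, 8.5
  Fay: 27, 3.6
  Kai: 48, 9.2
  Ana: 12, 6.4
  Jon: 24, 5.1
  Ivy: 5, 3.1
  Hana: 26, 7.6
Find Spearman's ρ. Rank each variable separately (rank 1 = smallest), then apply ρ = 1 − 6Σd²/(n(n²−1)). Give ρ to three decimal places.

Ranks of variable 1: 6, 8, 5, 7, 2, 3, 1, 4
Ranks of variable 2: 4, 7, 2, 8, 5, 3, 1, 6
d = r₁ − r₂: 2, 1, 3, -1, -3, 0, 0, -2
d²: 4, 1, 9, 1, 9, 0, 0, 4; Σd² = 28
ρ = 1 − 6·28/(8·63) = 1 − 168/504 = 0.667

0.667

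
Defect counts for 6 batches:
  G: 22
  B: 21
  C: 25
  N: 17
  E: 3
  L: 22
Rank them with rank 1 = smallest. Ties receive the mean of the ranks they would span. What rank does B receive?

3

Sorted (ascending): 3, 17, 21, 22, 22, 25
The 2 values of 22 occupy positions 4–5 → average rank (4+5)/2 = 4.5.
B has value 21 → rank 3.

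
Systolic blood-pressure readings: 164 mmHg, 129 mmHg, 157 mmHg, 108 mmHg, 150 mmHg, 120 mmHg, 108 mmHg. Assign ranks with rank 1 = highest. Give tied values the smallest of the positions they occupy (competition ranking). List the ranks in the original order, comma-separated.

Sorted (descending): 164, 157, 150, 129, 120, 108, 108
The 2 values of 108 occupy positions 6–7 → each gets rank 6.

1, 4, 2, 6, 3, 5, 6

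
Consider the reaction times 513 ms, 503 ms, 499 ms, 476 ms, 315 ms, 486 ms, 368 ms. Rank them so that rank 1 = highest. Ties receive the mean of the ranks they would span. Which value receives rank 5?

Sorted (descending): 513, 503, 499, 486, 476, 368, 315
No ties — each value takes its position as its rank.
Rank 5 → value 476.

476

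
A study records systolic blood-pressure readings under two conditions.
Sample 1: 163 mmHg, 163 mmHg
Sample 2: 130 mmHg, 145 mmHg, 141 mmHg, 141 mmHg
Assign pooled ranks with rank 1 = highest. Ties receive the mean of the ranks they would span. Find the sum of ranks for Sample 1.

3

Sorted (descending): 163, 163, 145, 141, 141, 130
The 2 values of 163 occupy positions 1–2 → average rank (1+2)/2 = 1.5.
The 2 values of 141 occupy positions 4–5 → average rank (4+5)/2 = 4.5.
Sample 1 values → pooled ranks: 163→1.5, 163→1.5
Rank sum = 1.5 + 1.5 = 3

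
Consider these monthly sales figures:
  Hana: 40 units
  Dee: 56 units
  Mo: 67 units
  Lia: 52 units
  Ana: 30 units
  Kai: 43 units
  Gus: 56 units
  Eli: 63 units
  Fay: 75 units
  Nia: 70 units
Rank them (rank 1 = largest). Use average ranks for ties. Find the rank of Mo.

3

Sorted (descending): 75, 70, 67, 63, 56, 56, 52, 43, 40, 30
The 2 values of 56 occupy positions 5–6 → average rank (5+6)/2 = 5.5.
Mo has value 67 units → rank 3.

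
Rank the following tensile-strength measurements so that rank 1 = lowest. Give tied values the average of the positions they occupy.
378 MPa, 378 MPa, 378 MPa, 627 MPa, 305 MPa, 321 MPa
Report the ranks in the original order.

Sorted (ascending): 305, 321, 378, 378, 378, 627
The 3 values of 378 occupy positions 3–5 → average rank 4.

4, 4, 4, 6, 1, 2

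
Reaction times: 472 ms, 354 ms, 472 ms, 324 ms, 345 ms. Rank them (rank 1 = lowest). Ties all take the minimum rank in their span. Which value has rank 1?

324

Sorted (ascending): 324, 345, 354, 472, 472
The 2 values of 472 occupy positions 4–5 → each gets rank 4.
Rank 1 → value 324.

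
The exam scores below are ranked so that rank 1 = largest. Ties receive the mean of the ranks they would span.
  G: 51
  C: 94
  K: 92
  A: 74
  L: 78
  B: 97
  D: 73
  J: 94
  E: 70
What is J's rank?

2.5

Sorted (descending): 97, 94, 94, 92, 78, 74, 73, 70, 51
The 2 values of 94 occupy positions 2–3 → average rank (2+3)/2 = 2.5.
J has value 94 → rank 2.5.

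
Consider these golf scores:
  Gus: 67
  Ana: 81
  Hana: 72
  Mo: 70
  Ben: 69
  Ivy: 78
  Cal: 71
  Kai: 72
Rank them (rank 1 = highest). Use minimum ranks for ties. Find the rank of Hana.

3

Sorted (descending): 81, 78, 72, 72, 71, 70, 69, 67
The 2 values of 72 occupy positions 3–4 → each gets rank 3.
Hana has value 72 → rank 3.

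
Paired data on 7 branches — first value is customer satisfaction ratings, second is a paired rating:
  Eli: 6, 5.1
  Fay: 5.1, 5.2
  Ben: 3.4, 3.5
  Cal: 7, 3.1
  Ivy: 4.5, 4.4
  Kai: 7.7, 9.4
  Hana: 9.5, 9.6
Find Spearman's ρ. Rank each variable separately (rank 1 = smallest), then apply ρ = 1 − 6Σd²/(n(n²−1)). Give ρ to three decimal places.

0.607

Ranks of variable 1: 4, 3, 1, 5, 2, 6, 7
Ranks of variable 2: 4, 5, 2, 1, 3, 6, 7
d = r₁ − r₂: 0, -2, -1, 4, -1, 0, 0
d²: 0, 4, 1, 16, 1, 0, 0; Σd² = 22
ρ = 1 − 6·22/(7·48) = 1 − 132/336 = 0.607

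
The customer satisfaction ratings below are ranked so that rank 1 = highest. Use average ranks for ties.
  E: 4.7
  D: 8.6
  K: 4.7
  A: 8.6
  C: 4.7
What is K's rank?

4

Sorted (descending): 8.6, 8.6, 4.7, 4.7, 4.7
The 2 values of 8.6 occupy positions 1–2 → average rank (1+2)/2 = 1.5.
The 3 values of 4.7 occupy positions 3–5 → average rank 4.
K has value 4.7 → rank 4.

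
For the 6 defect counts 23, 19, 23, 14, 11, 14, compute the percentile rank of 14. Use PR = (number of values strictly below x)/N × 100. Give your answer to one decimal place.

16.7

N = 6.
Strictly below 14: 1. Equal to 14: 2.
PR = 1/6 × 100 = 16.7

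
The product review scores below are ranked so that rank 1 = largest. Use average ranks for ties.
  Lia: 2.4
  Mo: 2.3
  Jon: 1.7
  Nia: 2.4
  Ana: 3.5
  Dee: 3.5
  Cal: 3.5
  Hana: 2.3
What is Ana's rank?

Sorted (descending): 3.5, 3.5, 3.5, 2.4, 2.4, 2.3, 2.3, 1.7
The 3 values of 3.5 occupy positions 1–3 → average rank 2.
The 2 values of 2.4 occupy positions 4–5 → average rank (4+5)/2 = 4.5.
The 2 values of 2.3 occupy positions 6–7 → average rank (6+7)/2 = 6.5.
Ana has value 3.5 → rank 2.

2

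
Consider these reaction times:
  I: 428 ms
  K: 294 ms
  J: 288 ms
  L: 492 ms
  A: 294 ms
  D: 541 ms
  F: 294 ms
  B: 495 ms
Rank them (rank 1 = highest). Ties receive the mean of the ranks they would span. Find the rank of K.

Sorted (descending): 541, 495, 492, 428, 294, 294, 294, 288
The 3 values of 294 occupy positions 5–7 → average rank 6.
K has value 294 ms → rank 6.

6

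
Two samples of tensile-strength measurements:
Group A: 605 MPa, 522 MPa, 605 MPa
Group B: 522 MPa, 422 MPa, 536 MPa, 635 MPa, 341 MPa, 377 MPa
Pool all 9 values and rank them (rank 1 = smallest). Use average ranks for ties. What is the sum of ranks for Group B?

25.5

Sorted (ascending): 341, 377, 422, 522, 522, 536, 605, 605, 635
The 2 values of 522 occupy positions 4–5 → average rank (4+5)/2 = 4.5.
The 2 values of 605 occupy positions 7–8 → average rank (7+8)/2 = 7.5.
Group B values → pooled ranks: 522→4.5, 422→3, 536→6, 635→9, 341→1, 377→2
Rank sum = 4.5 + 3 + 6 + 9 + 1 + 2 = 25.5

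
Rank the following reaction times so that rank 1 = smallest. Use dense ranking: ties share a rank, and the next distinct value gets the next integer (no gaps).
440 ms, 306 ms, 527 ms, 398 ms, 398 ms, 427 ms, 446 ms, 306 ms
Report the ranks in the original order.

Sorted (ascending): 306, 306, 398, 398, 427, 440, 446, 527
The 2 values of 306 share dense rank 1.
The 2 values of 398 share dense rank 2.
Remaining distinct values take the next consecutive integers.

4, 1, 6, 2, 2, 3, 5, 1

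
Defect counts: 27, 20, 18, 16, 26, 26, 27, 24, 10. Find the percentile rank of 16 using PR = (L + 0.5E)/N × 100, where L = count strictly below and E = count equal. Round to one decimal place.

16.7

N = 9.
Strictly below 16: 1. Equal to 16: 1.
PR = (1 + 0.5·1)/9 × 100 = 16.7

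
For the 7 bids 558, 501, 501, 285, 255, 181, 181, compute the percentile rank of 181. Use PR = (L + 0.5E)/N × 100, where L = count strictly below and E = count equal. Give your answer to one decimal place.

14.3

N = 7.
Strictly below 181: 0. Equal to 181: 2.
PR = (0 + 0.5·2)/7 × 100 = 14.3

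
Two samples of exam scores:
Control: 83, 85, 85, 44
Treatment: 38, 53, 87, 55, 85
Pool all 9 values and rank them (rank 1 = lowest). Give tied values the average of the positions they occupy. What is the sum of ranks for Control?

Sorted (ascending): 38, 44, 53, 55, 83, 85, 85, 85, 87
The 3 values of 85 occupy positions 6–8 → average rank 7.
Control values → pooled ranks: 83→5, 85→7, 85→7, 44→2
Rank sum = 5 + 7 + 7 + 2 = 21

21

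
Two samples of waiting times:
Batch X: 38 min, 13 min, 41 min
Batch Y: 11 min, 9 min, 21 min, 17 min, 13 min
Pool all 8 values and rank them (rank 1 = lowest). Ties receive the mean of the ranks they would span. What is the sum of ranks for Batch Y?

Sorted (ascending): 9, 11, 13, 13, 17, 21, 38, 41
The 2 values of 13 occupy positions 3–4 → average rank (3+4)/2 = 3.5.
Batch Y values → pooled ranks: 11→2, 9→1, 21→6, 17→5, 13→3.5
Rank sum = 2 + 1 + 6 + 5 + 3.5 = 17.5

17.5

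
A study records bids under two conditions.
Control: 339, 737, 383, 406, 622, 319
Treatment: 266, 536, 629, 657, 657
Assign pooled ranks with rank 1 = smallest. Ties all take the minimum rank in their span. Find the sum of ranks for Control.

32

Sorted (ascending): 266, 319, 339, 383, 406, 536, 622, 629, 657, 657, 737
The 2 values of 657 occupy positions 9–10 → each gets rank 9.
Control values → pooled ranks: 339→3, 737→11, 383→4, 406→5, 622→7, 319→2
Rank sum = 3 + 11 + 4 + 5 + 7 + 2 = 32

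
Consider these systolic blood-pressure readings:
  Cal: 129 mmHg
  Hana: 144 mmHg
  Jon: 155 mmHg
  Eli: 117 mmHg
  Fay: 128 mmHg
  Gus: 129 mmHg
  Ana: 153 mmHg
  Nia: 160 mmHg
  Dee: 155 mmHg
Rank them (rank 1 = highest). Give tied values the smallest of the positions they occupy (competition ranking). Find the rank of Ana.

Sorted (descending): 160, 155, 155, 153, 144, 129, 129, 128, 117
The 2 values of 155 occupy positions 2–3 → each gets rank 2.
The 2 values of 129 occupy positions 6–7 → each gets rank 6.
Ana has value 153 mmHg → rank 4.

4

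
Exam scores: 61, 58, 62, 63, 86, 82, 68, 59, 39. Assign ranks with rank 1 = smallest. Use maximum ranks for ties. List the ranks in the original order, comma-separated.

4, 2, 5, 6, 9, 8, 7, 3, 1

Sorted (ascending): 39, 58, 59, 61, 62, 63, 68, 82, 86
No ties — each value takes its position as its rank.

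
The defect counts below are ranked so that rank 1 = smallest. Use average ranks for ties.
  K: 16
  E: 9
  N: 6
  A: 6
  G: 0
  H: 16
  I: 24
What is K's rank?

5.5

Sorted (ascending): 0, 6, 6, 9, 16, 16, 24
The 2 values of 6 occupy positions 2–3 → average rank (2+3)/2 = 2.5.
The 2 values of 16 occupy positions 5–6 → average rank (5+6)/2 = 5.5.
K has value 16 → rank 5.5.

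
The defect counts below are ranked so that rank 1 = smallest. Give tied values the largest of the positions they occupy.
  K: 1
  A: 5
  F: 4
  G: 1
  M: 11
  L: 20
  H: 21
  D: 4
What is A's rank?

5

Sorted (ascending): 1, 1, 4, 4, 5, 11, 20, 21
The 2 values of 1 occupy positions 1–2 → each gets rank 2.
The 2 values of 4 occupy positions 3–4 → each gets rank 4.
A has value 5 → rank 5.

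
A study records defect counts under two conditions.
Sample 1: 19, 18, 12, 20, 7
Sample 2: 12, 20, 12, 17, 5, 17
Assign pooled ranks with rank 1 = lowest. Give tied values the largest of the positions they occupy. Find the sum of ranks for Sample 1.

35

Sorted (ascending): 5, 7, 12, 12, 12, 17, 17, 18, 19, 20, 20
The 3 values of 12 occupy positions 3–5 → each gets rank 5.
The 2 values of 17 occupy positions 6–7 → each gets rank 7.
The 2 values of 20 occupy positions 10–11 → each gets rank 11.
Sample 1 values → pooled ranks: 19→9, 18→8, 12→5, 20→11, 7→2
Rank sum = 9 + 8 + 5 + 11 + 2 = 35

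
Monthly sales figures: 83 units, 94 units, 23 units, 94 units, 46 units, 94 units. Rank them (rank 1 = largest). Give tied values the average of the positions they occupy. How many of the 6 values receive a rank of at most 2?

3

Sorted (descending): 94, 94, 94, 83, 46, 23
The 3 values of 94 occupy positions 1–3 → average rank 2.
Ranks ≤ 2: {2, 2, 2} → 3 values.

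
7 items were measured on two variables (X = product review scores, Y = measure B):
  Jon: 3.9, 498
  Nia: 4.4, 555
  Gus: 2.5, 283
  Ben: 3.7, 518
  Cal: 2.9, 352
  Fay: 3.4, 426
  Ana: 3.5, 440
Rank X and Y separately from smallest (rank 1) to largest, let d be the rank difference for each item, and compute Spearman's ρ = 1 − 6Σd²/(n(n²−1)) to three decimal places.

0.964

Ranks of variable 1: 6, 7, 1, 5, 2, 3, 4
Ranks of variable 2: 5, 7, 1, 6, 2, 3, 4
d = r₁ − r₂: 1, 0, 0, -1, 0, 0, 0
d²: 1, 0, 0, 1, 0, 0, 0; Σd² = 2
ρ = 1 − 6·2/(7·48) = 1 − 12/336 = 0.964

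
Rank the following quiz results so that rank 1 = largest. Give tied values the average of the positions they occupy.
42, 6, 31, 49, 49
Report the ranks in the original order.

Sorted (descending): 49, 49, 42, 31, 6
The 2 values of 49 occupy positions 1–2 → average rank (1+2)/2 = 1.5.

3, 5, 4, 1.5, 1.5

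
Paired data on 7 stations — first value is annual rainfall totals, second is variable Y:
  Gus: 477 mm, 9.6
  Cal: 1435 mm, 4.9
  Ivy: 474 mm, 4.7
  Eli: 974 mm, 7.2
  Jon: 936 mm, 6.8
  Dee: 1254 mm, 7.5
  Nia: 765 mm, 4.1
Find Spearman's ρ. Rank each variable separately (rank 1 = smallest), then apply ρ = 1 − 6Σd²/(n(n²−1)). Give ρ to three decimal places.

Ranks of variable 1: 2, 7, 1, 5, 4, 6, 3
Ranks of variable 2: 7, 3, 2, 5, 4, 6, 1
d = r₁ − r₂: -5, 4, -1, 0, 0, 0, 2
d²: 25, 16, 1, 0, 0, 0, 4; Σd² = 46
ρ = 1 − 6·46/(7·48) = 1 − 276/336 = 0.179

0.179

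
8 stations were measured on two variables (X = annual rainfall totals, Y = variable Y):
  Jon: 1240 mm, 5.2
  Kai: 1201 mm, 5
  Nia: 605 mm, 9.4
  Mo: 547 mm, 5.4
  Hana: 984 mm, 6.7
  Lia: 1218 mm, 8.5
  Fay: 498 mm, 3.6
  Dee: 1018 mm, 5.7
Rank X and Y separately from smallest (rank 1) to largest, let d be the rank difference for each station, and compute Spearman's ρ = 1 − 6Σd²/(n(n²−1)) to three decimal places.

0.119

Ranks of variable 1: 8, 6, 3, 2, 4, 7, 1, 5
Ranks of variable 2: 3, 2, 8, 4, 6, 7, 1, 5
d = r₁ − r₂: 5, 4, -5, -2, -2, 0, 0, 0
d²: 25, 16, 25, 4, 4, 0, 0, 0; Σd² = 74
ρ = 1 − 6·74/(8·63) = 1 − 444/504 = 0.119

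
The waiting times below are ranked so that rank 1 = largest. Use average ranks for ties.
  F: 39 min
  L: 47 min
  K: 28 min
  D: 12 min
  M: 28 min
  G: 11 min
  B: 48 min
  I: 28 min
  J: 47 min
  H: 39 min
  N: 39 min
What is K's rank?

Sorted (descending): 48, 47, 47, 39, 39, 39, 28, 28, 28, 12, 11
The 2 values of 47 occupy positions 2–3 → average rank (2+3)/2 = 2.5.
The 3 values of 39 occupy positions 4–6 → average rank 5.
The 3 values of 28 occupy positions 7–9 → average rank 8.
K has value 28 min → rank 8.

8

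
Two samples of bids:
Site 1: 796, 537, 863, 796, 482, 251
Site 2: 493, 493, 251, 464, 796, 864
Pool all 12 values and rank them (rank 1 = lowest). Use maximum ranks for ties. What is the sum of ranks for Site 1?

44

Sorted (ascending): 251, 251, 464, 482, 493, 493, 537, 796, 796, 796, 863, 864
The 2 values of 251 occupy positions 1–2 → each gets rank 2.
The 2 values of 493 occupy positions 5–6 → each gets rank 6.
The 3 values of 796 occupy positions 8–10 → each gets rank 10.
Site 1 values → pooled ranks: 796→10, 537→7, 863→11, 796→10, 482→4, 251→2
Rank sum = 10 + 7 + 11 + 10 + 4 + 2 = 44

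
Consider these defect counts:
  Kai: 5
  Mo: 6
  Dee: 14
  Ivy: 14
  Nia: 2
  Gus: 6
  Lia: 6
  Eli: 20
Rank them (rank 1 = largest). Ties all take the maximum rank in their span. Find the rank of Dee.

3

Sorted (descending): 20, 14, 14, 6, 6, 6, 5, 2
The 2 values of 14 occupy positions 2–3 → each gets rank 3.
The 3 values of 6 occupy positions 4–6 → each gets rank 6.
Dee has value 14 → rank 3.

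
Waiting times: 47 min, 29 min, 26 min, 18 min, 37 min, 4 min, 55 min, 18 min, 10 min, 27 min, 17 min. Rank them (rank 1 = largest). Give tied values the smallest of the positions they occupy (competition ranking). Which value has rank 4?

29

Sorted (descending): 55, 47, 37, 29, 27, 26, 18, 18, 17, 10, 4
The 2 values of 18 occupy positions 7–8 → each gets rank 7.
Rank 4 → value 29.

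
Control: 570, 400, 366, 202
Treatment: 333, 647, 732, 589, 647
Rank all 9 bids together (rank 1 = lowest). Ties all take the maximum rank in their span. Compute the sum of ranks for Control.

13

Sorted (ascending): 202, 333, 366, 400, 570, 589, 647, 647, 732
The 2 values of 647 occupy positions 7–8 → each gets rank 8.
Control values → pooled ranks: 570→5, 400→4, 366→3, 202→1
Rank sum = 5 + 4 + 3 + 1 = 13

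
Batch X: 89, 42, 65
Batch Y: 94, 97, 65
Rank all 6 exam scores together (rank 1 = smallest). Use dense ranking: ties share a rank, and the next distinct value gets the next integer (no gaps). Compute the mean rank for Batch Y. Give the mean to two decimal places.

3.67

Sorted (ascending): 42, 65, 65, 89, 94, 97
The 2 values of 65 share dense rank 2.
Remaining distinct values take the next consecutive integers.
Batch Y values → pooled ranks: 94→4, 97→5, 65→2
Mean rank = (4 + 5 + 2) / 3 = 3.67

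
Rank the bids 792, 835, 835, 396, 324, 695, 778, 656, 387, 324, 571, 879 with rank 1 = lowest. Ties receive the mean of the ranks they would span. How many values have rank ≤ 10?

9

Sorted (ascending): 324, 324, 387, 396, 571, 656, 695, 778, 792, 835, 835, 879
The 2 values of 324 occupy positions 1–2 → average rank (1+2)/2 = 1.5.
The 2 values of 835 occupy positions 10–11 → average rank (10+11)/2 = 10.5.
Ranks ≤ 10: {1.5, 1.5, 3, 4, 5, 6, 7, 8, 9} → 9 values.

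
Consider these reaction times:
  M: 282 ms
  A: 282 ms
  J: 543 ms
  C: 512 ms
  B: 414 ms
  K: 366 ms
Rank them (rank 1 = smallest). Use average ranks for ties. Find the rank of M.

1.5

Sorted (ascending): 282, 282, 366, 414, 512, 543
The 2 values of 282 occupy positions 1–2 → average rank (1+2)/2 = 1.5.
M has value 282 ms → rank 1.5.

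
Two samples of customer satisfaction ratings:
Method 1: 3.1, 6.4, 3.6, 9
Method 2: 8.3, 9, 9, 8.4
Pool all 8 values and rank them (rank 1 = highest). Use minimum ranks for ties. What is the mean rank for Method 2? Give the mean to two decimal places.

2.75

Sorted (descending): 9, 9, 9, 8.4, 8.3, 6.4, 3.6, 3.1
The 3 values of 9 occupy positions 1–3 → each gets rank 1.
Method 2 values → pooled ranks: 8.3→5, 9→1, 9→1, 8.4→4
Mean rank = (5 + 1 + 1 + 4) / 4 = 2.75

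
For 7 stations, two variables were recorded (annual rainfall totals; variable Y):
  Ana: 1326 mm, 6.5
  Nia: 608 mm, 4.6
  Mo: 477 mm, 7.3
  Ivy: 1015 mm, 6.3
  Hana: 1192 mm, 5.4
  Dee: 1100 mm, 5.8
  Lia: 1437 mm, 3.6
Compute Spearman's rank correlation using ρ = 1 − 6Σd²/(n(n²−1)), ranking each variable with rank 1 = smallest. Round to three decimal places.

Ranks of variable 1: 6, 2, 1, 3, 5, 4, 7
Ranks of variable 2: 6, 2, 7, 5, 3, 4, 1
d = r₁ − r₂: 0, 0, -6, -2, 2, 0, 6
d²: 0, 0, 36, 4, 4, 0, 36; Σd² = 80
ρ = 1 − 6·80/(7·48) = 1 − 480/336 = -0.429

-0.429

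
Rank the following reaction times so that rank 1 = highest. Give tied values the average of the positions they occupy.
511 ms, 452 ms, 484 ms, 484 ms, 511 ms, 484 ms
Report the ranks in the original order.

Sorted (descending): 511, 511, 484, 484, 484, 452
The 2 values of 511 occupy positions 1–2 → average rank (1+2)/2 = 1.5.
The 3 values of 484 occupy positions 3–5 → average rank 4.

1.5, 6, 4, 4, 1.5, 4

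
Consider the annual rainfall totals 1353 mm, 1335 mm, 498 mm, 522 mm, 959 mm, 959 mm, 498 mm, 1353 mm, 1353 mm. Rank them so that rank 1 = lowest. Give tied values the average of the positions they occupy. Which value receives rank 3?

Sorted (ascending): 498, 498, 522, 959, 959, 1335, 1353, 1353, 1353
The 2 values of 498 occupy positions 1–2 → average rank (1+2)/2 = 1.5.
The 2 values of 959 occupy positions 4–5 → average rank (4+5)/2 = 4.5.
The 3 values of 1353 occupy positions 7–9 → average rank 8.
Rank 3 → value 522.

522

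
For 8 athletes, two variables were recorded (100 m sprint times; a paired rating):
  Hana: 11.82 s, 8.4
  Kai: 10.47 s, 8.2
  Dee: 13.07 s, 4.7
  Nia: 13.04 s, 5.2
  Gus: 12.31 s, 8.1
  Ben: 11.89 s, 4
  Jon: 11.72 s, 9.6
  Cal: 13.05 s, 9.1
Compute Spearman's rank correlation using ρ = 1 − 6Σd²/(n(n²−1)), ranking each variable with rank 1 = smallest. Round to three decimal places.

-0.381

Ranks of variable 1: 3, 1, 8, 6, 5, 4, 2, 7
Ranks of variable 2: 6, 5, 2, 3, 4, 1, 8, 7
d = r₁ − r₂: -3, -4, 6, 3, 1, 3, -6, 0
d²: 9, 16, 36, 9, 1, 9, 36, 0; Σd² = 116
ρ = 1 − 6·116/(8·63) = 1 − 696/504 = -0.381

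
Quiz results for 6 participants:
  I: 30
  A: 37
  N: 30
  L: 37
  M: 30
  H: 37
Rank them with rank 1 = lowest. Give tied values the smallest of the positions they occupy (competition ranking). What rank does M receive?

Sorted (ascending): 30, 30, 30, 37, 37, 37
The 3 values of 30 occupy positions 1–3 → each gets rank 1.
The 3 values of 37 occupy positions 4–6 → each gets rank 4.
M has value 30 → rank 1.

1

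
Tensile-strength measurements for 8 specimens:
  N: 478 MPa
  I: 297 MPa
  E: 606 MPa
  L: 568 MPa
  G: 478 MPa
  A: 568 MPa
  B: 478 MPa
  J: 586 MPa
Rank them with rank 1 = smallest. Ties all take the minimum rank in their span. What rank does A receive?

Sorted (ascending): 297, 478, 478, 478, 568, 568, 586, 606
The 3 values of 478 occupy positions 2–4 → each gets rank 2.
The 2 values of 568 occupy positions 5–6 → each gets rank 5.
A has value 568 MPa → rank 5.

5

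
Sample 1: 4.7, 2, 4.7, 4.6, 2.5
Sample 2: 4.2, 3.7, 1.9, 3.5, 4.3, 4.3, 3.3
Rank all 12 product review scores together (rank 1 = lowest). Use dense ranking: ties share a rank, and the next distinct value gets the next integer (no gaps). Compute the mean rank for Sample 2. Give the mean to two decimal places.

Sorted (ascending): 1.9, 2, 2.5, 3.3, 3.5, 3.7, 4.2, 4.3, 4.3, 4.6, 4.7, 4.7
The 2 values of 4.3 share dense rank 8.
The 2 values of 4.7 share dense rank 10.
Remaining distinct values take the next consecutive integers.
Sample 2 values → pooled ranks: 4.2→7, 3.7→6, 1.9→1, 3.5→5, 4.3→8, 4.3→8, 3.3→4
Mean rank = (7 + 6 + 1 + 5 + 8 + 8 + 4) / 7 = 5.57

5.57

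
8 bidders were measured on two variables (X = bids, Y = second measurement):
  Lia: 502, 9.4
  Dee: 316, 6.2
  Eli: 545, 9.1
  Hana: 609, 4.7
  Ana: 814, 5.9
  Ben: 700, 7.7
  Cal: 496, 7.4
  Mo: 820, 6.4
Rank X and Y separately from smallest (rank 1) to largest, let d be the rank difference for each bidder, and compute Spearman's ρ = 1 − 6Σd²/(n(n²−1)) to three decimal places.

-0.238

Ranks of variable 1: 3, 1, 4, 5, 7, 6, 2, 8
Ranks of variable 2: 8, 3, 7, 1, 2, 6, 5, 4
d = r₁ − r₂: -5, -2, -3, 4, 5, 0, -3, 4
d²: 25, 4, 9, 16, 25, 0, 9, 16; Σd² = 104
ρ = 1 − 6·104/(8·63) = 1 − 624/504 = -0.238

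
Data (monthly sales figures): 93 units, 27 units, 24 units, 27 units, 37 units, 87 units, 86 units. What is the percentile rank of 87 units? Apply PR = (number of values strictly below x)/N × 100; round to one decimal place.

N = 7.
Strictly below 87: 5. Equal to 87: 1.
PR = 5/7 × 100 = 71.4

71.4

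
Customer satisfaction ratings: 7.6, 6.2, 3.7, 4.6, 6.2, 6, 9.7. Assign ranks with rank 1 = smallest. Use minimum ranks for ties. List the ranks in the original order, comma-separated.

6, 4, 1, 2, 4, 3, 7

Sorted (ascending): 3.7, 4.6, 6, 6.2, 6.2, 7.6, 9.7
The 2 values of 6.2 occupy positions 4–5 → each gets rank 4.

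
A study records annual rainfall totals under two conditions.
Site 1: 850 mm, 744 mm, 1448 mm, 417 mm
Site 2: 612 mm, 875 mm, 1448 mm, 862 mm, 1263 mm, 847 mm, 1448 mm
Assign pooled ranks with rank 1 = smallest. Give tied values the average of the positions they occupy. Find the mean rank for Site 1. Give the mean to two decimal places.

4.75

Sorted (ascending): 417, 612, 744, 847, 850, 862, 875, 1263, 1448, 1448, 1448
The 3 values of 1448 occupy positions 9–11 → average rank 10.
Site 1 values → pooled ranks: 850→5, 744→3, 1448→10, 417→1
Mean rank = (5 + 3 + 10 + 1) / 4 = 4.75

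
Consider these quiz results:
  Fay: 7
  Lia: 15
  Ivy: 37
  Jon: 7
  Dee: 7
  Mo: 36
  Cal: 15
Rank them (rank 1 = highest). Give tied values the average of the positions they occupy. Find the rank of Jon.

6

Sorted (descending): 37, 36, 15, 15, 7, 7, 7
The 2 values of 15 occupy positions 3–4 → average rank (3+4)/2 = 3.5.
The 3 values of 7 occupy positions 5–7 → average rank 6.
Jon has value 7 → rank 6.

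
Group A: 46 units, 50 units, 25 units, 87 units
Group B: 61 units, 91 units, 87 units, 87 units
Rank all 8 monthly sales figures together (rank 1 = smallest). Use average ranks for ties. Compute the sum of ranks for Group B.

24

Sorted (ascending): 25, 46, 50, 61, 87, 87, 87, 91
The 3 values of 87 occupy positions 5–7 → average rank 6.
Group B values → pooled ranks: 61→4, 91→8, 87→6, 87→6
Rank sum = 4 + 8 + 6 + 6 = 24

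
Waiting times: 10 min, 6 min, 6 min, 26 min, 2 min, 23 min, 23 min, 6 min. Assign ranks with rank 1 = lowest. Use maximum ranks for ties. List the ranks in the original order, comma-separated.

5, 4, 4, 8, 1, 7, 7, 4

Sorted (ascending): 2, 6, 6, 6, 10, 23, 23, 26
The 3 values of 6 occupy positions 2–4 → each gets rank 4.
The 2 values of 23 occupy positions 6–7 → each gets rank 7.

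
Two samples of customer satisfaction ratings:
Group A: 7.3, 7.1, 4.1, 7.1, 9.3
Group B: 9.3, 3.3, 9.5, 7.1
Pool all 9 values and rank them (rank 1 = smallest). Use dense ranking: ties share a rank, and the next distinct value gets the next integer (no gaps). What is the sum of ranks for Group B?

Sorted (ascending): 3.3, 4.1, 7.1, 7.1, 7.1, 7.3, 9.3, 9.3, 9.5
The 3 values of 7.1 share dense rank 3.
The 2 values of 9.3 share dense rank 5.
Remaining distinct values take the next consecutive integers.
Group B values → pooled ranks: 9.3→5, 3.3→1, 9.5→6, 7.1→3
Rank sum = 5 + 1 + 6 + 3 = 15

15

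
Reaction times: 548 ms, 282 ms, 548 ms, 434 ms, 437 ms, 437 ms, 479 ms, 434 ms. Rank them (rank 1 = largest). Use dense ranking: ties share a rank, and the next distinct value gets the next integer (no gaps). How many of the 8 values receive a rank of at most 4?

7

Sorted (descending): 548, 548, 479, 437, 437, 434, 434, 282
The 2 values of 548 share dense rank 1.
The 2 values of 437 share dense rank 3.
The 2 values of 434 share dense rank 4.
Remaining distinct values take the next consecutive integers.
Ranks ≤ 4: {1, 1, 2, 3, 3, 4, 4} → 7 values.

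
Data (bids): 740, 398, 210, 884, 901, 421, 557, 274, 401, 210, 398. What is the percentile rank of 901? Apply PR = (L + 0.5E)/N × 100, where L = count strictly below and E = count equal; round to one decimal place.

N = 11.
Strictly below 901: 10. Equal to 901: 1.
PR = (10 + 0.5·1)/11 × 100 = 95.5

95.5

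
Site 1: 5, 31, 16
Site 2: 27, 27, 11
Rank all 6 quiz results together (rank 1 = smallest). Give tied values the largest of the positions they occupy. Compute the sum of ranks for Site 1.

10

Sorted (ascending): 5, 11, 16, 27, 27, 31
The 2 values of 27 occupy positions 4–5 → each gets rank 5.
Site 1 values → pooled ranks: 5→1, 31→6, 16→3
Rank sum = 1 + 6 + 3 = 10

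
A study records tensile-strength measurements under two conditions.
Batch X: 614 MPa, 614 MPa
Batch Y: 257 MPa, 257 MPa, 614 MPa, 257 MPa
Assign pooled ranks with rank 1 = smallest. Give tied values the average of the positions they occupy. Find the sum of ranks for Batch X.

10

Sorted (ascending): 257, 257, 257, 614, 614, 614
The 3 values of 257 occupy positions 1–3 → average rank 2.
The 3 values of 614 occupy positions 4–6 → average rank 5.
Batch X values → pooled ranks: 614→5, 614→5
Rank sum = 5 + 5 = 10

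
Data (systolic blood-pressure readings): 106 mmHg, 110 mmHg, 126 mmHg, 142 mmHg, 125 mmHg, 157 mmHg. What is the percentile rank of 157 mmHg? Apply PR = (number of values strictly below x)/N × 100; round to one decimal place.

N = 6.
Strictly below 157: 5. Equal to 157: 1.
PR = 5/6 × 100 = 83.3

83.3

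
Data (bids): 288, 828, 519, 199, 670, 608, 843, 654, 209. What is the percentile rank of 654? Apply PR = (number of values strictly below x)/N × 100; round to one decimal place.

N = 9.
Strictly below 654: 5. Equal to 654: 1.
PR = 5/9 × 100 = 55.6

55.6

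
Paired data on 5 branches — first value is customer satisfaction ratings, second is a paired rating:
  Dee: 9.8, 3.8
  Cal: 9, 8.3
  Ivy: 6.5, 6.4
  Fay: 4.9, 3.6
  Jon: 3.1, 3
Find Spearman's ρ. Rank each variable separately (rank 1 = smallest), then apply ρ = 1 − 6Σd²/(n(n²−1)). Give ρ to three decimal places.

Ranks of variable 1: 5, 4, 3, 2, 1
Ranks of variable 2: 3, 5, 4, 2, 1
d = r₁ − r₂: 2, -1, -1, 0, 0
d²: 4, 1, 1, 0, 0; Σd² = 6
ρ = 1 − 6·6/(5·24) = 1 − 36/120 = 0.700

0.700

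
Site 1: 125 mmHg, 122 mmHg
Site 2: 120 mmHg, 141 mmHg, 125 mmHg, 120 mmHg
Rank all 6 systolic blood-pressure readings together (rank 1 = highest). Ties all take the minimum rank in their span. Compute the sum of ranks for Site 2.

Sorted (descending): 141, 125, 125, 122, 120, 120
The 2 values of 125 occupy positions 2–3 → each gets rank 2.
The 2 values of 120 occupy positions 5–6 → each gets rank 5.
Site 2 values → pooled ranks: 120→5, 141→1, 125→2, 120→5
Rank sum = 5 + 1 + 2 + 5 = 13

13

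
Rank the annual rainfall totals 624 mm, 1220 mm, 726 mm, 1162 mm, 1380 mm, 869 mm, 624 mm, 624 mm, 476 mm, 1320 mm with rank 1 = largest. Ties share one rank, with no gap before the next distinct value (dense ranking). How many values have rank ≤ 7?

9

Sorted (descending): 1380, 1320, 1220, 1162, 869, 726, 624, 624, 624, 476
The 3 values of 624 share dense rank 7.
Remaining distinct values take the next consecutive integers.
Ranks ≤ 7: {1, 2, 3, 4, 5, 6, 7, 7, 7} → 9 values.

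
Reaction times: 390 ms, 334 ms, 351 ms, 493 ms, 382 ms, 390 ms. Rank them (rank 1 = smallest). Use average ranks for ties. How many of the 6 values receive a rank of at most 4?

3

Sorted (ascending): 334, 351, 382, 390, 390, 493
The 2 values of 390 occupy positions 4–5 → average rank (4+5)/2 = 4.5.
Ranks ≤ 4: {1, 2, 3} → 3 values.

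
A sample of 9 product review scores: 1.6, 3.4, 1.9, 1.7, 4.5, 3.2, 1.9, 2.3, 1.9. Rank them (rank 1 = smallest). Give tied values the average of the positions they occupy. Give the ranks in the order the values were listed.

1, 8, 4, 2, 9, 7, 4, 6, 4

Sorted (ascending): 1.6, 1.7, 1.9, 1.9, 1.9, 2.3, 3.2, 3.4, 4.5
The 3 values of 1.9 occupy positions 3–5 → average rank 4.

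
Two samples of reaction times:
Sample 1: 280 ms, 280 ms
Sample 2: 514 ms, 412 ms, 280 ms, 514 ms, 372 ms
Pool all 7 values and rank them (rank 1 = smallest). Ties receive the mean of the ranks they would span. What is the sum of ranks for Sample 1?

4

Sorted (ascending): 280, 280, 280, 372, 412, 514, 514
The 3 values of 280 occupy positions 1–3 → average rank 2.
The 2 values of 514 occupy positions 6–7 → average rank (6+7)/2 = 6.5.
Sample 1 values → pooled ranks: 280→2, 280→2
Rank sum = 2 + 2 = 4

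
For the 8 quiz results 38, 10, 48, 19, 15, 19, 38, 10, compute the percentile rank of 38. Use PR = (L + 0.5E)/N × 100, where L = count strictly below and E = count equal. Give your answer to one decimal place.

N = 8.
Strictly below 38: 5. Equal to 38: 2.
PR = (5 + 0.5·2)/8 × 100 = 75.0

75.0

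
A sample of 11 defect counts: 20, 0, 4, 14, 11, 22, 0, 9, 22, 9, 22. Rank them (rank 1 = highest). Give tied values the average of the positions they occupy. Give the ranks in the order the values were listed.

4, 10.5, 9, 5, 6, 2, 10.5, 7.5, 2, 7.5, 2

Sorted (descending): 22, 22, 22, 20, 14, 11, 9, 9, 4, 0, 0
The 3 values of 22 occupy positions 1–3 → average rank 2.
The 2 values of 9 occupy positions 7–8 → average rank (7+8)/2 = 7.5.
The 2 values of 0 occupy positions 10–11 → average rank (10+11)/2 = 10.5.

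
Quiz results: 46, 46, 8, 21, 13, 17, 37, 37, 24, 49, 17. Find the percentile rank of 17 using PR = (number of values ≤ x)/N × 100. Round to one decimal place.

N = 11.
Strictly below 17: 2. Equal to 17: 2.
PR = 4/11 × 100 = 36.4

36.4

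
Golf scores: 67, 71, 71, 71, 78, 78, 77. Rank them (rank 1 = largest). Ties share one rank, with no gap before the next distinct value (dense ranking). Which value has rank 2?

Sorted (descending): 78, 78, 77, 71, 71, 71, 67
The 2 values of 78 share dense rank 1.
The 3 values of 71 share dense rank 3.
Remaining distinct values take the next consecutive integers.
Rank 2 → value 77.

77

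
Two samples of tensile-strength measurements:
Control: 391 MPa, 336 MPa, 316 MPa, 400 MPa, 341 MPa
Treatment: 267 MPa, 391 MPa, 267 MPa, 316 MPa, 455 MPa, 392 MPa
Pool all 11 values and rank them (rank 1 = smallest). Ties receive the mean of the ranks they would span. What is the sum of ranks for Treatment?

34

Sorted (ascending): 267, 267, 316, 316, 336, 341, 391, 391, 392, 400, 455
The 2 values of 267 occupy positions 1–2 → average rank (1+2)/2 = 1.5.
The 2 values of 316 occupy positions 3–4 → average rank (3+4)/2 = 3.5.
The 2 values of 391 occupy positions 7–8 → average rank (7+8)/2 = 7.5.
Treatment values → pooled ranks: 267→1.5, 391→7.5, 267→1.5, 316→3.5, 455→11, 392→9
Rank sum = 1.5 + 7.5 + 1.5 + 3.5 + 11 + 9 = 34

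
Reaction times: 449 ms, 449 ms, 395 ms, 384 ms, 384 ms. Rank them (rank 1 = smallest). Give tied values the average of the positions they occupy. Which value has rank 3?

395

Sorted (ascending): 384, 384, 395, 449, 449
The 2 values of 384 occupy positions 1–2 → average rank (1+2)/2 = 1.5.
The 2 values of 449 occupy positions 4–5 → average rank (4+5)/2 = 4.5.
Rank 3 → value 395.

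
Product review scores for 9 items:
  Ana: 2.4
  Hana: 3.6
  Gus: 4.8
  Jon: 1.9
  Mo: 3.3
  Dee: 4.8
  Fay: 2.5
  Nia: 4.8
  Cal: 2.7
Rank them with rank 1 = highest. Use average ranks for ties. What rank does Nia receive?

2

Sorted (descending): 4.8, 4.8, 4.8, 3.6, 3.3, 2.7, 2.5, 2.4, 1.9
The 3 values of 4.8 occupy positions 1–3 → average rank 2.
Nia has value 4.8 → rank 2.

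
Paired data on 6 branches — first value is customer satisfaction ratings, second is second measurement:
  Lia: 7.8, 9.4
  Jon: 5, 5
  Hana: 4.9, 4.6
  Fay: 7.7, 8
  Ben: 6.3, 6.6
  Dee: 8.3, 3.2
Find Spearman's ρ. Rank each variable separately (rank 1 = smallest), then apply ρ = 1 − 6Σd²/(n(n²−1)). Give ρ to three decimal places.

0.143

Ranks of variable 1: 5, 2, 1, 4, 3, 6
Ranks of variable 2: 6, 3, 2, 5, 4, 1
d = r₁ − r₂: -1, -1, -1, -1, -1, 5
d²: 1, 1, 1, 1, 1, 25; Σd² = 30
ρ = 1 − 6·30/(6·35) = 1 − 180/210 = 0.143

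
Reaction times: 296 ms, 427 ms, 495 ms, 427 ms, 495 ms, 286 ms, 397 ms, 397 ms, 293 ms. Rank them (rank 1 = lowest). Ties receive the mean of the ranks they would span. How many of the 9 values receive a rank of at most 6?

Sorted (ascending): 286, 293, 296, 397, 397, 427, 427, 495, 495
The 2 values of 397 occupy positions 4–5 → average rank (4+5)/2 = 4.5.
The 2 values of 427 occupy positions 6–7 → average rank (6+7)/2 = 6.5.
The 2 values of 495 occupy positions 8–9 → average rank (8+9)/2 = 8.5.
Ranks ≤ 6: {1, 2, 3, 4.5, 4.5} → 5 values.

5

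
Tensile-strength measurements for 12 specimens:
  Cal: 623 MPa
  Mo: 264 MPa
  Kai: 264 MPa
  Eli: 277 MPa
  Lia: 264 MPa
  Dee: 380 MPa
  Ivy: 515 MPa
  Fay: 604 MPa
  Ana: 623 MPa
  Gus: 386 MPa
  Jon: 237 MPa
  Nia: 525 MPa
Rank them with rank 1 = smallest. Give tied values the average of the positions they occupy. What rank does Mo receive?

Sorted (ascending): 237, 264, 264, 264, 277, 380, 386, 515, 525, 604, 623, 623
The 3 values of 264 occupy positions 2–4 → average rank 3.
The 2 values of 623 occupy positions 11–12 → average rank (11+12)/2 = 11.5.
Mo has value 264 MPa → rank 3.

3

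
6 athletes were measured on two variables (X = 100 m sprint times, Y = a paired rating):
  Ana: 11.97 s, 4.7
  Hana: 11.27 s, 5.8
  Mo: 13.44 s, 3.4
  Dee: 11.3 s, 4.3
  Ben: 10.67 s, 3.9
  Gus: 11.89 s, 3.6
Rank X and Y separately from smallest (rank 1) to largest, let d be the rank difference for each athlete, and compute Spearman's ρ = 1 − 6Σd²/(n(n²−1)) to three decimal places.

-0.429

Ranks of variable 1: 5, 2, 6, 3, 1, 4
Ranks of variable 2: 5, 6, 1, 4, 3, 2
d = r₁ − r₂: 0, -4, 5, -1, -2, 2
d²: 0, 16, 25, 1, 4, 4; Σd² = 50
ρ = 1 − 6·50/(6·35) = 1 − 300/210 = -0.429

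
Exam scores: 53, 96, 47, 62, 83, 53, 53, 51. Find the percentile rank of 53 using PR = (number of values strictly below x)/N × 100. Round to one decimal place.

N = 8.
Strictly below 53: 2. Equal to 53: 3.
PR = 2/8 × 100 = 25.0

25.0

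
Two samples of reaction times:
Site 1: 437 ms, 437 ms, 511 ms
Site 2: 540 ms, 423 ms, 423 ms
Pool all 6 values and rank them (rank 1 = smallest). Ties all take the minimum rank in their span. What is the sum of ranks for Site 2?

Sorted (ascending): 423, 423, 437, 437, 511, 540
The 2 values of 423 occupy positions 1–2 → each gets rank 1.
The 2 values of 437 occupy positions 3–4 → each gets rank 3.
Site 2 values → pooled ranks: 540→6, 423→1, 423→1
Rank sum = 6 + 1 + 1 = 8

8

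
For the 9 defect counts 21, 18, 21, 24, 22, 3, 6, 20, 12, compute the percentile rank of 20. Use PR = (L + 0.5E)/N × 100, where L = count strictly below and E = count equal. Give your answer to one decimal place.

50.0

N = 9.
Strictly below 20: 4. Equal to 20: 1.
PR = (4 + 0.5·1)/9 × 100 = 50.0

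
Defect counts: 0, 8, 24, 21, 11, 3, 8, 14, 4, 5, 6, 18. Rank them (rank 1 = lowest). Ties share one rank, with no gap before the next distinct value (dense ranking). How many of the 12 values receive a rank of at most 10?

Sorted (ascending): 0, 3, 4, 5, 6, 8, 8, 11, 14, 18, 21, 24
The 2 values of 8 share dense rank 6.
Remaining distinct values take the next consecutive integers.
Ranks ≤ 10: {1, 2, 3, 4, 5, 6, 6, 7, 8, 9, 10} → 11 values.

11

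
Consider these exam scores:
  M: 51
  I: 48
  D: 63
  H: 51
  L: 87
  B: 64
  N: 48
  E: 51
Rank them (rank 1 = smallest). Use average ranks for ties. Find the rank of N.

Sorted (ascending): 48, 48, 51, 51, 51, 63, 64, 87
The 2 values of 48 occupy positions 1–2 → average rank (1+2)/2 = 1.5.
The 3 values of 51 occupy positions 3–5 → average rank 4.
N has value 48 → rank 1.5.

1.5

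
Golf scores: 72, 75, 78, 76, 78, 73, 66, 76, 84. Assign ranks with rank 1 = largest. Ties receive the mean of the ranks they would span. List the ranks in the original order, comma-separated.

8, 6, 2.5, 4.5, 2.5, 7, 9, 4.5, 1

Sorted (descending): 84, 78, 78, 76, 76, 75, 73, 72, 66
The 2 values of 78 occupy positions 2–3 → average rank (2+3)/2 = 2.5.
The 2 values of 76 occupy positions 4–5 → average rank (4+5)/2 = 4.5.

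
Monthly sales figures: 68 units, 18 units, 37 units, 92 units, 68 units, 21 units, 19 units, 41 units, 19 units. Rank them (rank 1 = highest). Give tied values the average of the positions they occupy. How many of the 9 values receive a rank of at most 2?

1

Sorted (descending): 92, 68, 68, 41, 37, 21, 19, 19, 18
The 2 values of 68 occupy positions 2–3 → average rank (2+3)/2 = 2.5.
The 2 values of 19 occupy positions 7–8 → average rank (7+8)/2 = 7.5.
Ranks ≤ 2: {1} → 1 value.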